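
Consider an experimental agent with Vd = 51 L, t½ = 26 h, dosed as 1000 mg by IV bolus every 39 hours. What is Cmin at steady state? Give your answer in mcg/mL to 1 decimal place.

τ/t½ = 39/26 ≈ 1.5, so fraction remaining f = (1/2)^(39/26) ≈ 0.3536.
At steady state, accumulation factor R = 1/(1 − e^(−kτ)) ≈ 1.5470.
Single-dose peak C₀ = D/Vd = 1000/51 ≈ 19.608 mcg/mL.
Steady-state peak Cmax,ss = C₀·R ≈ 19.608 × 1.5470 ≈ 30.334 mcg/mL.
Steady-state trough Cmin,ss = Cmax,ss·f ≈ 30.334 × 0.3536 ≈ 10.726 mcg/mL.

10.7 mcg/mL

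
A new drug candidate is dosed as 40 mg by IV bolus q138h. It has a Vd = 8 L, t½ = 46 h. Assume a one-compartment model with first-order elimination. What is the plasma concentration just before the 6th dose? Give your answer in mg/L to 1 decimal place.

f = (1/2)^(τ/t½) = (1/2)^(138/46) ≈ 0.1250.
C₀ = D/Vd = 40/8 ≈ 5.000 mg/L.
Before the 6th dose, 5 doses have been given. Superposition: Cmin = C₀·(f + f² + … + f^5).
≈ 5.000 × (0.1250 + 0.0156 + 0.0020 + 0.0002 + 0.0000) ≈ 5.000 × 0.1428 ≈ 0.714 mg/L.

0.7 mg/L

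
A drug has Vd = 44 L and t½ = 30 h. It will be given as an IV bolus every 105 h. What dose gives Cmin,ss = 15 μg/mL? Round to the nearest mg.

6807 mg

τ/t½ = 105/30 ≈ 3.5, so f = (1/2)^(105/30) ≈ 0.088388.
Cmin,ss = (D/Vd)·f/(1−f), so D = Cmin,ss·Vd·(1−f)/f.
D = 15 × 44 × (1−f)/f ≈ 15 × 44 × 10.31375 ≈ 6807.08 mg.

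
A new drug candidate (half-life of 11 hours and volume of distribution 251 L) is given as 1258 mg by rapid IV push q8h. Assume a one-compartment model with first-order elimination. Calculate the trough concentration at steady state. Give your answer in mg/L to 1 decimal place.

τ/t½ = 8/11 ≈ 0.72727, so fraction remaining f = (1/2)^(8/11) ≈ 0.6040.
Accumulation ratio R = 1/(1 − f) ≈ 1/0.3960 ≈ 2.5253.
Single-dose peak C₀ = D/Vd = 1258/251 ≈ 5.012 mg/L.
Steady-state peak Cmax,ss = C₀·R ≈ 5.012 × 2.5253 ≈ 12.657 mg/L.
One interval later, Cmin,ss = Cmax,ss·e^(−kτ) ≈ 12.657 × 0.6040 ≈ 7.645 mg/L.

7.6 mg/L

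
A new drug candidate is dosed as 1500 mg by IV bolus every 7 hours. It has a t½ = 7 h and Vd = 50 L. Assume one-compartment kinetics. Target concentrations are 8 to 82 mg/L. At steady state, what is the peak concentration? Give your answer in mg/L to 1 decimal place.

60.0 mg/L

τ = 7 h = 1 half-life, so f = (1/2)^1 = 0.5.
Accumulation ratio R = 1/(1 − f) = 1/0.5 = 2/1.
Single-dose peak C₀ = D/Vd = 1500/50 = 30 mg/L.
Steady-state peak Cmax,ss = C₀·R = 30 × 2/1 ≈ 60.000 mg/L.
Peak 60.0 mg/L vs MTC 82 mg/L: below toxic threshold.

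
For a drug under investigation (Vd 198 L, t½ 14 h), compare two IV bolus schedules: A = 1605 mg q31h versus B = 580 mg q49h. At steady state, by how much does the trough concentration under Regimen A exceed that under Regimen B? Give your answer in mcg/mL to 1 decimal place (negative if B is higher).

1.9 mcg/mL

Regimen A: f = (1/2)^(31/14) ≈ 0.2155; Cmin,ss = (1605/198)·f/(1−f) ≈ 2.227 mcg/mL.
Regimen B: f = (1/2)^(49/14) ≈ 0.0884; Cmin,ss = (580/198)·f/(1−f) ≈ 0.284 mcg/mL.
Difference ≈ 2.227 − 0.284 ≈ 1.943 mcg/mL.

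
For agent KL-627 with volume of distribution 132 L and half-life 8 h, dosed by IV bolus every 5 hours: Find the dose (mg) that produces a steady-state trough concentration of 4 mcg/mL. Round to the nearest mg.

τ/t½ = 5/8 ≈ 0.625, so f = (1/2)^(5/8) ≈ 0.648420.
Cmin,ss = (D/Vd)·f/(1−f), so D = Cmin,ss·Vd·(1−f)/f.
D = 4 × 132 × (1−f)/f ≈ 4 × 132 × 0.54221 ≈ 286.29 mg.

286 mg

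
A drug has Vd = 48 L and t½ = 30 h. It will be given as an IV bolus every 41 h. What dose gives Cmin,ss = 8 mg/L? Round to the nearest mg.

τ/t½ = 41/30 ≈ 1.3667, so f = (1/2)^(41/30) ≈ 0.387786.
Cmin,ss = (D/Vd)·f/(1−f), so D = Cmin,ss·Vd·(1−f)/f.
D = 8 × 48 × (1−f)/f ≈ 8 × 48 × 1.57874 ≈ 606.24 mg.

606 mg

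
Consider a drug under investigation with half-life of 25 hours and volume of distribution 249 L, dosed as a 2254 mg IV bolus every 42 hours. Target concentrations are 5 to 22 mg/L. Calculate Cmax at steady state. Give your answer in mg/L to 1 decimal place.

13.2 mg/L

τ/t½ = 42/25 ≈ 1.68, so fraction remaining f = (1/2)^(42/25) ≈ 0.3121.
At steady state, accumulation factor R = 1/(1 − e^(−kτ)) ≈ 1.4537.
Single-dose peak C₀ = D/Vd = 2254/249 ≈ 9.052 mg/L.
Steady-state peak Cmax,ss = C₀·R ≈ 9.052 × 1.4537 ≈ 13.159 mg/L.
Peak 13.2 mg/L vs MTC 22 mg/L: below toxic threshold.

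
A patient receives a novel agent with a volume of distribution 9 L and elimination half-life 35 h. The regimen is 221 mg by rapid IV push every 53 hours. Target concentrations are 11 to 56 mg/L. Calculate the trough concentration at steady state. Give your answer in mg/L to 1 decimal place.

13.2 mg/L

τ/t½ = 53/35 ≈ 1.5143, so fraction remaining f = (1/2)^(53/35) ≈ 0.3501.
Accumulation ratio R = 1/(1 − f) ≈ 1/0.6499 ≈ 1.5387.
Single-dose peak C₀ = D/Vd = 221/9 ≈ 24.556 mg/L.
Steady-state peak Cmax,ss = C₀·R ≈ 24.556 × 1.5387 ≈ 37.784 mg/L.
One interval later, Cmin,ss = Cmax,ss·e^(−kτ) ≈ 37.784 × 0.3501 ≈ 13.228 mg/L.
Trough 13.2 mg/L vs MEC 11 mg/L: adequate.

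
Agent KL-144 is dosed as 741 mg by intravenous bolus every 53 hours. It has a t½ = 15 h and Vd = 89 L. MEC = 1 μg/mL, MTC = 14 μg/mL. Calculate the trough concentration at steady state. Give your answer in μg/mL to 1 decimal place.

τ/t½ = 53/15 ≈ 3.5333, so fraction remaining f = (1/2)^(53/15) ≈ 0.0864.
Accumulation ratio R = 1/(1 − f) ≈ 1/0.9136 ≈ 1.0946.
Single-dose peak C₀ = D/Vd = 741/89 ≈ 8.326 μg/mL.
Cmax,ss = C₀/(1 − f) ≈ 8.326/0.9136 ≈ 9.113 μg/mL.
One interval later, Cmin,ss = Cmax,ss·e^(−kτ) ≈ 9.113 × 0.0864 ≈ 0.787 μg/mL.
Trough 0.8 μg/mL vs MEC 1 μg/mL: subtherapeutic.

0.8 μg/mL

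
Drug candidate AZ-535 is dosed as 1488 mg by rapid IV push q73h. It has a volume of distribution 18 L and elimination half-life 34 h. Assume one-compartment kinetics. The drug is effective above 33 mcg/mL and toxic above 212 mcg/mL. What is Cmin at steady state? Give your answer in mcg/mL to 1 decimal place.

Over one 73-h interval, 73/34 ≈ 2.1471 half-lives elapse, leaving f ≈ 0.2258 of each dose.
Single-dose peak C₀ = D/Vd = 1488/18 ≈ 82.667 mcg/mL.
Steady-state trough Cmin,ss = C₀·f/(1−f) ≈ 82.667 × 0.2258/0.7742 ≈ 24.110 mcg/mL.
Trough 24.1 mcg/mL vs MEC 33 mcg/mL: subtherapeutic.

24.1 mcg/mL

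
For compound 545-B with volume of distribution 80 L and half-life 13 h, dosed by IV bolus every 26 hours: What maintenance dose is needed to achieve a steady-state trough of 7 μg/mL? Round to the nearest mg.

1680 mg

τ/t½ = 26/13 ≈ 2, so f = (1/2)^(26/13) ≈ 0.250000.
Cmin,ss = (D/Vd)·f/(1−f), so D = Cmin,ss·Vd·(1−f)/f.
D = 7 × 80 × (1−f)/f ≈ 7 × 80 × 3.00000 ≈ 1680.00 mg.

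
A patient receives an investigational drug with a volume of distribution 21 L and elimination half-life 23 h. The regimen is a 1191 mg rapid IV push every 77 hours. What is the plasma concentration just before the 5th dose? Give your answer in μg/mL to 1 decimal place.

6.2 μg/mL

f = (1/2)^(τ/t½) = (1/2)^(77/23) ≈ 0.0982.
C₀ = D/Vd = 1191/21 ≈ 56.714 μg/mL.
Before the 5th dose, 4 doses have been given. Superposition: Cmin = C₀·(f + f² + … + f^4).
≈ 56.714 × (0.0982 + 0.0096 + 0.0009 + 0.0001) ≈ 56.714 × 0.1088 ≈ 6.170 μg/mL.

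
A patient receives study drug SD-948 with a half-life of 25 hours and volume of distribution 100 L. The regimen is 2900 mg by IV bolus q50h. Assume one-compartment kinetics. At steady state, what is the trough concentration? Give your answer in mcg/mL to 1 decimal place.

The dosing interval is 2 half-lives, so f = 2^(−2) = 0.25.
Accumulation ratio R = 1/(1 − f) = 1/0.75 = 4/3.
Single-dose peak C₀ = D/Vd = 2900/100 = 29 mcg/mL.
Steady-state peak Cmax,ss = C₀·R = 29 × 4/3 ≈ 38.667 mcg/mL.
Steady-state trough Cmin,ss = Cmax,ss·f ≈ 38.667 × 0.25 ≈ 9.667 mcg/mL.

9.7 mcg/mL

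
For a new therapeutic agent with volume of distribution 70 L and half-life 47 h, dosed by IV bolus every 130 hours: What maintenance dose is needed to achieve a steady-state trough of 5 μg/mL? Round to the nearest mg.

τ/t½ = 130/47 ≈ 2.766, so f = (1/2)^(130/47) ≈ 0.147016.
Cmin,ss = (D/Vd)·f/(1−f), so D = Cmin,ss·Vd·(1−f)/f.
D = 5 × 70 × (1−f)/f ≈ 5 × 70 × 5.80198 ≈ 2030.69 mg.

2031 mg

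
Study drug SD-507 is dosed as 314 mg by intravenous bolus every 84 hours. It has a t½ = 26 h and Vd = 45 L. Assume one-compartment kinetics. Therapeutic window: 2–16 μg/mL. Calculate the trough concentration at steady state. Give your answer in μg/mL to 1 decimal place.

τ/t½ = 84/26 ≈ 3.2308, so fraction remaining f = (1/2)^(84/26) ≈ 0.1065.
Single-dose peak C₀ = D/Vd = 314/45 ≈ 6.978 μg/mL.
Steady-state trough Cmin,ss = C₀·f/(1−f) ≈ 6.978 × 0.1065/0.8935 ≈ 0.832 μg/mL.
Trough 0.8 μg/mL vs MEC 2 μg/mL: subtherapeutic.

0.8 μg/mL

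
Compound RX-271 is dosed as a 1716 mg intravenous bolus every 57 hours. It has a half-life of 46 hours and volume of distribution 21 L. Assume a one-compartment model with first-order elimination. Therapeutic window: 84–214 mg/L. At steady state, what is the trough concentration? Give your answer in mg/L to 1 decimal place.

60.1 mg/L

Over one 57-h interval, 57/46 ≈ 1.2391 half-lives elapse, leaving f ≈ 0.4236 of each dose.
Accumulation ratio R = 1/(1 − f) ≈ 1/0.5764 ≈ 1.7349.
Each bolus raises the concentration by D/Vd = 1716/21 ≈ 81.714 mg/L.
Cmax,ss = C₀/(1 − f) ≈ 81.714/0.5764 ≈ 141.766 mg/L.
One interval later, Cmin,ss = Cmax,ss·e^(−kτ) ≈ 141.766 × 0.4236 ≈ 60.052 mg/L.
Trough 60.1 mg/L vs MEC 84 mg/L: subtherapeutic.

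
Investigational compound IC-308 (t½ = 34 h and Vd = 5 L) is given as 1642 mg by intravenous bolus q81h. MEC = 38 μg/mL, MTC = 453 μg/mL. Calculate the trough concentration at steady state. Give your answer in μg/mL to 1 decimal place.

77.9 μg/mL

τ/t½ = 81/34 ≈ 2.3824, so fraction remaining f = (1/2)^(81/34) ≈ 0.1918.
At steady state, accumulation factor R = 1/(1 − e^(−kτ)) ≈ 1.2373.
Each bolus raises the concentration by D/Vd = 1642/5 ≈ 328.400 μg/mL.
Steady-state peak Cmax,ss = C₀·R ≈ 328.400 × 1.2373 ≈ 406.329 μg/mL.
Steady-state trough Cmin,ss = Cmax,ss·f ≈ 406.329 × 0.1918 ≈ 77.934 μg/mL.
Trough 77.9 μg/mL vs MEC 38 μg/mL: adequate.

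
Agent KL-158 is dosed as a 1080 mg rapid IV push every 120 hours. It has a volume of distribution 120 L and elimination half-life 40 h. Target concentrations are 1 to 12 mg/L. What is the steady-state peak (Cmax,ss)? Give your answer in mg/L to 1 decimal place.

τ = 120 h = 3 half-lives, so f = (1/2)^3 = 0.125.
Accumulation ratio R = 1/(1 − f) = 1/0.875 = 8/7.
Single-dose peak C₀ = D/Vd = 1080/120 = 9 mg/L.
Steady-state peak Cmax,ss = C₀·R = 9 × 8/7 ≈ 10.286 mg/L.
Peak 10.3 mg/L vs MTC 12 mg/L: below toxic threshold.

10.3 mg/L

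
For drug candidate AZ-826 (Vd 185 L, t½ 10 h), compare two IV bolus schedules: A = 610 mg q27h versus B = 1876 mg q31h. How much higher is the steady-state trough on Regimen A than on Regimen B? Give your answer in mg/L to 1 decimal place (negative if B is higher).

Regimen A: f = (1/2)^(27/10) ≈ 0.1539; Cmin,ss = (610/185)·f/(1−f) ≈ 0.600 mg/L.
Regimen B: f = (1/2)^(31/10) ≈ 0.1166; Cmin,ss = (1876/185)·f/(1−f) ≈ 1.338 mg/L.
Difference ≈ 0.600 − 1.338 ≈ -0.738 mg/L.

-0.7 mg/L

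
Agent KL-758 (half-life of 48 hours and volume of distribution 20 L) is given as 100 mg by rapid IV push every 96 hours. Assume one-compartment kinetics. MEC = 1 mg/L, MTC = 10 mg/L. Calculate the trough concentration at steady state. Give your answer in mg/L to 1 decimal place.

1.7 mg/L

The dosing interval is 2 half-lives, so f = 2^(−2) = 0.25.
At steady state, R = 1/(1 − 0.25) = 4/3.
Single-dose peak C₀ = D/Vd = 100/20 = 5 mg/L.
Steady-state peak Cmax,ss = C₀·R = 5 × 4/3 ≈ 6.667 mg/L.
Steady-state trough Cmin,ss = Cmax,ss·f ≈ 6.667 × 0.25 ≈ 1.667 mg/L.
Trough 1.7 mg/L vs MEC 1 mg/L: adequate.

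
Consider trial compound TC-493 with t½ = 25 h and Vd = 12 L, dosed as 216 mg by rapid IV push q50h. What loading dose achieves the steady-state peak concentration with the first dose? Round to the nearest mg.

f = (1/2)^(50/25) ≈ 0.250000; accumulation ratio R = 1/(1−f) ≈ 1.33333.
Loading dose to hit Cmax,ss on first dose: D_load = D_maint·R ≈ 216 × 1.33333 ≈ 288.00 mg.

288 mg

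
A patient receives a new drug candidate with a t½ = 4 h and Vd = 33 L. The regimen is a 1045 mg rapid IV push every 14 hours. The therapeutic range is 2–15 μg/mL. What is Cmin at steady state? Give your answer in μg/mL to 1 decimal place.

3.1 μg/mL

τ/t½ = 14/4 ≈ 3.5, so fraction remaining f = (1/2)^(14/4) ≈ 0.0884.
Each bolus raises the concentration by D/Vd = 1045/33 ≈ 31.667 μg/mL.
Steady-state trough Cmin,ss = C₀·f/(1−f) ≈ 31.667 × 0.0884/0.9116 ≈ 3.071 μg/mL.
Trough 3.1 μg/mL vs MEC 2 μg/mL: adequate.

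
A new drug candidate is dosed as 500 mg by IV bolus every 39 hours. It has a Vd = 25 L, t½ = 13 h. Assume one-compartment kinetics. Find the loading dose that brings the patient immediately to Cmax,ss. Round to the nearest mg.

f = (1/2)^(39/13) ≈ 0.125000; accumulation ratio R = 1/(1−f) ≈ 1.14286.
Loading dose to hit Cmax,ss on first dose: D_load = D_maint·R ≈ 500 × 1.14286 ≈ 571.43 mg.

571 mg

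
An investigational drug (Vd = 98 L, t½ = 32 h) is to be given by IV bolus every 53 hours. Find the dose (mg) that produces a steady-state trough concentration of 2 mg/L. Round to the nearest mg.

τ/t½ = 53/32 ≈ 1.6562, so f = (1/2)^(53/32) ≈ 0.317263.
Cmin,ss = (D/Vd)·f/(1−f), so D = Cmin,ss·Vd·(1−f)/f.
D = 2 × 98 × (1−f)/f ≈ 2 × 98 × 2.15196 ≈ 421.78 mg.

422 mg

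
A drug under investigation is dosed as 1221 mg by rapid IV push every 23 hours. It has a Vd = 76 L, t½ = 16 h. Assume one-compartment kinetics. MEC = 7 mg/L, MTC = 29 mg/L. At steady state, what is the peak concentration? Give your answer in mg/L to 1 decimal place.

τ/t½ = 23/16 ≈ 1.4375, so fraction remaining f = (1/2)^(23/16) ≈ 0.3692.
Accumulation ratio R = 1/(1 − f) ≈ 1/0.6308 ≈ 1.5853.
Single-dose peak C₀ = D/Vd = 1221/76 ≈ 16.066 mg/L.
Steady-state peak Cmax,ss = C₀·R ≈ 16.066 × 1.5853 ≈ 25.469 mg/L.
Peak 25.5 mg/L vs MTC 29 mg/L: below toxic threshold.

25.5 mg/L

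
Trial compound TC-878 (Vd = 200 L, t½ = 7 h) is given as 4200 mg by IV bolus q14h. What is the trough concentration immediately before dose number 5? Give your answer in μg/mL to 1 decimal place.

f = (1/2)^(τ/t½) = (1/2)^(14/7) ≈ 0.2500.
C₀ = D/Vd = 4200/200 ≈ 21.000 μg/mL.
Before the 5th dose, 4 doses have been given. Superposition: Cmin = C₀·(f + f² + … + f^4).
≈ 21.000 × (0.2500 + 0.0625 + 0.0156 + 0.0039) ≈ 21.000 × 0.3320 ≈ 6.972 μg/mL.

7.0 μg/mL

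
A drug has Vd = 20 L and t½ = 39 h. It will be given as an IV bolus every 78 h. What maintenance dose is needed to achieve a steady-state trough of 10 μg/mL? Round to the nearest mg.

τ/t½ = 78/39 ≈ 2, so f = (1/2)^(78/39) ≈ 0.250000.
Cmin,ss = (D/Vd)·f/(1−f), so D = Cmin,ss·Vd·(1−f)/f.
D = 10 × 20 × (1−f)/f ≈ 10 × 20 × 3.00000 ≈ 600.00 mg.

600 mg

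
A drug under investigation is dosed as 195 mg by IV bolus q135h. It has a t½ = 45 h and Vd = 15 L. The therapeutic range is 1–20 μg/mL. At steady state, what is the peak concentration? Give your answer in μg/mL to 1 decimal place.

The dosing interval is 3 half-lives, so f = 2^(−3) = 0.125.
Accumulation ratio R = 1/(1 − f) = 1/0.875 = 8/7.
Single-dose peak C₀ = D/Vd = 195/15 = 13 μg/mL.
Steady-state peak Cmax,ss = C₀·R = 13 × 8/7 ≈ 14.857 μg/mL.
Peak 14.9 μg/mL vs MTC 20 μg/mL: below toxic threshold.

14.9 μg/mL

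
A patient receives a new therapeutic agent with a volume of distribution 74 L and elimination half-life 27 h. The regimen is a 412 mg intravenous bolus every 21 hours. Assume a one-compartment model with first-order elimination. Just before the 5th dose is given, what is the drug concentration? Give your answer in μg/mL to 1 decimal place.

f = (1/2)^(τ/t½) = (1/2)^(21/27) ≈ 0.5833.
C₀ = D/Vd = 412/74 ≈ 5.568 μg/mL.
Before the 5th dose, 4 doses have been given. Superposition: Cmin = C₀·(f + f² + … + f^4).
≈ 5.568 × (0.5833 + 0.3402 + 0.1985 + 0.1158) ≈ 5.568 × 1.2378 ≈ 6.892 μg/mL.

6.9 μg/mL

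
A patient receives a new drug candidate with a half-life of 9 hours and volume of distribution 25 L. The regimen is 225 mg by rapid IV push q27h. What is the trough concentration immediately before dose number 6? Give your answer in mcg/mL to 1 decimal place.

f = (1/2)^(τ/t½) = (1/2)^(27/9) ≈ 0.1250.
C₀ = D/Vd = 225/25 ≈ 9.000 mcg/mL.
Before the 6th dose, 5 doses have been given. Superposition: Cmin = C₀·(f + f² + … + f^5).
≈ 9.000 × (0.1250 + 0.0156 + 0.0020 + 0.0002 + 0.0000) ≈ 9.000 × 0.1428 ≈ 1.285 mcg/mL.

1.3 mcg/mL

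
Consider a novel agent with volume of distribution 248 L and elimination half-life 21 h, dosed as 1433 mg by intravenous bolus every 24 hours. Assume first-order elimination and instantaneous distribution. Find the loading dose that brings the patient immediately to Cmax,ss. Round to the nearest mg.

f = (1/2)^(24/21) ≈ 0.452862; accumulation ratio R = 1/(1−f) ≈ 1.82769.
Loading dose to hit Cmax,ss on first dose: D_load = D_maint·R ≈ 1433 × 1.82769 ≈ 2619.08 mg.

2619 mg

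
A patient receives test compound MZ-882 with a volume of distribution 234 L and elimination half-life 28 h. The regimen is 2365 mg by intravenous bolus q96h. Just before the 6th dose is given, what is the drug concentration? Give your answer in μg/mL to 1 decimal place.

f = (1/2)^(τ/t½) = (1/2)^(96/28) ≈ 0.0929.
C₀ = D/Vd = 2365/234 ≈ 10.107 μg/mL.
Before the 6th dose, 5 doses have been given. Superposition: Cmin = C₀·(f + f² + … + f^5).
≈ 10.107 × (0.0929 + 0.0086 + 0.0008 + 0.0001 + 0.0000) ≈ 10.107 × 0.1024 ≈ 1.035 μg/mL.

1.0 μg/mL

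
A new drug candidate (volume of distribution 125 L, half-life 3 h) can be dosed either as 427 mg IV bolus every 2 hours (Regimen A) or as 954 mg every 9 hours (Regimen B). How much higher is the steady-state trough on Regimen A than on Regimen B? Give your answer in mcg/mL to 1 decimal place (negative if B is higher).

Regimen A: f = (1/2)^(2/3) ≈ 0.6300; Cmin,ss = (427/125)·f/(1−f) ≈ 5.816 mcg/mL.
Regimen B: f = (1/2)^(9/3) ≈ 0.1250; Cmin,ss = (954/125)·f/(1−f) ≈ 1.090 mcg/mL.
Difference ≈ 5.816 − 1.090 ≈ 4.726 mcg/mL.

4.7 mcg/mL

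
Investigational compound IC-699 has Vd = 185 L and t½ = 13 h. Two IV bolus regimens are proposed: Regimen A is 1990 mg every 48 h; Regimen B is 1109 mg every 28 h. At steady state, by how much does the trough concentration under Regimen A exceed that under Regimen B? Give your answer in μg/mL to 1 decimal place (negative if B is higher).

Regimen A: f = (1/2)^(48/13) ≈ 0.0774; Cmin,ss = (1990/185)·f/(1−f) ≈ 0.902 μg/mL.
Regimen B: f = (1/2)^(28/13) ≈ 0.2247; Cmin,ss = (1109/185)·f/(1−f) ≈ 1.737 μg/mL.
Difference ≈ 0.902 − 1.737 ≈ -0.835 μg/mL.

-0.8 μg/mL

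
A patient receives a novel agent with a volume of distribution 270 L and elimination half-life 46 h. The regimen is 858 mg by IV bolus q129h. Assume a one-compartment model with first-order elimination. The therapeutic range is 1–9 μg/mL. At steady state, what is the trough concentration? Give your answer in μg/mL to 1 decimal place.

Over one 129-h interval, 129/46 ≈ 2.8043 half-lives elapse, leaving f ≈ 0.1432 of each dose.
Single-dose peak C₀ = D/Vd = 858/270 ≈ 3.178 μg/mL.
Steady-state trough Cmin,ss = C₀·f/(1−f) ≈ 3.178 × 0.1432/0.8568 ≈ 0.531 μg/mL.
Trough 0.5 μg/mL vs MEC 1 μg/mL: subtherapeutic.

0.5 μg/mL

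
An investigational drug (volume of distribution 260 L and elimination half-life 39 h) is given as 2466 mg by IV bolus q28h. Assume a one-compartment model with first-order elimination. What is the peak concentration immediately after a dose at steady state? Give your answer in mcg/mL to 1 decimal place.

24.2 mcg/mL

τ/t½ = 28/39 ≈ 0.71795, so fraction remaining f = (1/2)^(28/39) ≈ 0.6080.
At steady state, accumulation factor R = 1/(1 − e^(−kτ)) ≈ 2.5510.
Each bolus raises the concentration by D/Vd = 2466/260 ≈ 9.485 mcg/mL.
Steady-state peak Cmax,ss = C₀·R ≈ 9.485 × 2.5510 ≈ 24.196 mcg/mL.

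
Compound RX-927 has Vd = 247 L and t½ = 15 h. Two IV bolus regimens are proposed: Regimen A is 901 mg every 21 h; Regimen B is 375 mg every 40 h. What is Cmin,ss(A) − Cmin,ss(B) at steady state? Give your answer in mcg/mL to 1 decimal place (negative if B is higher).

1.9 mcg/mL

Regimen A: f = (1/2)^(21/15) ≈ 0.3789; Cmin,ss = (901/247)·f/(1−f) ≈ 2.225 mcg/mL.
Regimen B: f = (1/2)^(40/15) ≈ 0.1575; Cmin,ss = (375/247)·f/(1−f) ≈ 0.284 mcg/mL.
Difference ≈ 2.225 − 0.284 ≈ 1.941 mcg/mL.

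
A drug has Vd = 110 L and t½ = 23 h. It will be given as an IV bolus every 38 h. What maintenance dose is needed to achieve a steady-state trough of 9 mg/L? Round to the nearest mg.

τ/t½ = 38/23 ≈ 1.6522, so f = (1/2)^(38/23) ≈ 0.318160.
Cmin,ss = (D/Vd)·f/(1−f), so D = Cmin,ss·Vd·(1−f)/f.
D = 9 × 110 × (1−f)/f ≈ 9 × 110 × 2.14307 ≈ 2121.64 mg.

2122 mg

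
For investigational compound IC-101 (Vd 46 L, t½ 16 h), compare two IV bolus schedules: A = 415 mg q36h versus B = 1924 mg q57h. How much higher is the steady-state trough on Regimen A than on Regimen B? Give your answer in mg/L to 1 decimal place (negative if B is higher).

-1.5 mg/L

Regimen A: f = (1/2)^(36/16) ≈ 0.2102; Cmin,ss = (415/46)·f/(1−f) ≈ 2.401 mg/L.
Regimen B: f = (1/2)^(57/16) ≈ 0.0846; Cmin,ss = (1924/46)·f/(1−f) ≈ 3.866 mg/L.
Difference ≈ 2.401 − 3.866 ≈ -1.465 mg/L.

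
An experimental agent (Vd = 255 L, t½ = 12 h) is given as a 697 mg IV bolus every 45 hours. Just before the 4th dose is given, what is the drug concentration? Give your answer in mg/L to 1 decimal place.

0.2 mg/L

f = (1/2)^(τ/t½) = (1/2)^(45/12) ≈ 0.0743.
C₀ = D/Vd = 697/255 ≈ 2.733 mg/L.
Before the 4th dose, 3 doses have been given. Superposition: Cmin = C₀·(f + f² + … + f^3).
≈ 2.733 × (0.0743 + 0.0055 + 0.0004) ≈ 2.733 × 0.0802 ≈ 0.219 mg/L.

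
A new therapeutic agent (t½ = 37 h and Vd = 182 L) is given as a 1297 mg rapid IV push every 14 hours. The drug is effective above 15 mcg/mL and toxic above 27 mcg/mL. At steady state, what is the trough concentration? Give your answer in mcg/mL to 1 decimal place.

23.8 mcg/mL

k = ln2/t½ = ln2/37 ≈ 0.018734 h⁻¹; fraction remaining f = e^(−kτ) = e^(−0.018734×14) ≈ 0.7693.
Accumulation ratio R = 1/(1 − f) ≈ 1/0.2307 ≈ 4.3346.
Each bolus raises the concentration by D/Vd = 1297/182 ≈ 7.126 mcg/mL.
Steady-state peak Cmax,ss = C₀·R ≈ 7.126 × 4.3346 ≈ 30.888 mcg/mL.
Steady-state trough Cmin,ss = Cmax,ss·f ≈ 30.888 × 0.7693 ≈ 23.762 mcg/mL.
Trough 23.8 mcg/mL vs MEC 15 mcg/mL: adequate.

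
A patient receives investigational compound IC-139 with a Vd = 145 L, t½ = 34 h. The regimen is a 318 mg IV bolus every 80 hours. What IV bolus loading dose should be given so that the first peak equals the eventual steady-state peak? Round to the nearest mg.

f = (1/2)^(80/34) ≈ 0.195747; accumulation ratio R = 1/(1−f) ≈ 1.24339.
Loading dose to hit Cmax,ss on first dose: D_load = D_maint·R ≈ 318 × 1.24339 ≈ 395.40 mg.

395 mg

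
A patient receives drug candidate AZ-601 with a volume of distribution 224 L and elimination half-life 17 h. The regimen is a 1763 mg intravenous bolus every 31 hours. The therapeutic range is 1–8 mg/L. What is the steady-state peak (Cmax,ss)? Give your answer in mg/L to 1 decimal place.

11.0 mg/L

k = ln2/t½ = ln2/17 ≈ 0.040773 h⁻¹; fraction remaining f = e^(−kτ) = e^(−0.040773×31) ≈ 0.2825.
Accumulation ratio R = 1/(1 − f) ≈ 1/0.7175 ≈ 1.3937.
Each bolus raises the concentration by D/Vd = 1763/224 ≈ 7.871 mg/L.
Cmax,ss = C₀/(1 − f) ≈ 7.871/0.7175 ≈ 10.970 mg/L.
Peak 11.0 mg/L vs MTC 8 mg/L: exceeds toxic threshold.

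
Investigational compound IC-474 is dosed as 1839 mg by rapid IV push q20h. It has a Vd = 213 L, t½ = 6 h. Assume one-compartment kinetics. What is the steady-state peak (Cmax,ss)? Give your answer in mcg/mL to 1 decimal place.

9.6 mcg/mL

τ/t½ = 20/6 ≈ 3.3333, so fraction remaining f = (1/2)^(20/6) ≈ 0.0992.
At steady state, accumulation factor R = 1/(1 − e^(−kτ)) ≈ 1.1101.
Single-dose peak C₀ = D/Vd = 1839/213 ≈ 8.634 mcg/mL.
Steady-state peak Cmax,ss = C₀·R ≈ 8.634 × 1.1101 ≈ 9.585 mcg/mL.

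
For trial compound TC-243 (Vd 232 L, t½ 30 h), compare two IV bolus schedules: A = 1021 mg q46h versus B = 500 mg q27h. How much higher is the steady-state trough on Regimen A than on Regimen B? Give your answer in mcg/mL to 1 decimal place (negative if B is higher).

Regimen A: f = (1/2)^(46/30) ≈ 0.3455; Cmin,ss = (1021/232)·f/(1−f) ≈ 2.323 mcg/mL.
Regimen B: f = (1/2)^(27/30) ≈ 0.5359; Cmin,ss = (500/232)·f/(1−f) ≈ 2.489 mcg/mL.
Difference ≈ 2.323 − 2.489 ≈ -0.166 mcg/mL.

-0.2 mcg/mL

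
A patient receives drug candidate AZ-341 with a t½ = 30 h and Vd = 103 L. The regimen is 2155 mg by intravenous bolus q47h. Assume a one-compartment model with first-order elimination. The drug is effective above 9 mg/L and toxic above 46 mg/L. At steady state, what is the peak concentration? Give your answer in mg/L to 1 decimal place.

τ/t½ = 47/30 ≈ 1.5667, so fraction remaining f = (1/2)^(47/30) ≈ 0.3376.
Accumulation ratio R = 1/(1 − f) ≈ 1/0.6624 ≈ 1.5097.
Single-dose peak C₀ = D/Vd = 2155/103 ≈ 20.922 mg/L.
Steady-state peak Cmax,ss = C₀·R ≈ 20.922 × 1.5097 ≈ 31.586 mg/L.
Peak 31.6 mg/L vs MTC 46 mg/L: below toxic threshold.

31.6 mg/L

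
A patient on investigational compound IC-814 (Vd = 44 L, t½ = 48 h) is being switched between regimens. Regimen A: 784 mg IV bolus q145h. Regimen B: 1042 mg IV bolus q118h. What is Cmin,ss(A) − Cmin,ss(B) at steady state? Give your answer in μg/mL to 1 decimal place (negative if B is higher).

-2.8 μg/mL

Regimen A: f = (1/2)^(145/48) ≈ 0.1232; Cmin,ss = (784/44)·f/(1−f) ≈ 2.504 μg/mL.
Regimen B: f = (1/2)^(118/48) ≈ 0.1820; Cmin,ss = (1042/44)·f/(1−f) ≈ 5.269 μg/mL.
Difference ≈ 2.504 − 5.269 ≈ -2.765 μg/mL.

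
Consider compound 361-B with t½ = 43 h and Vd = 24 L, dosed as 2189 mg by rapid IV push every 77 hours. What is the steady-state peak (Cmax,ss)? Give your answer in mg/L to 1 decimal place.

128.3 mg/L

τ/t½ = 77/43 ≈ 1.7907, so fraction remaining f = (1/2)^(77/43) ≈ 0.2890.
Accumulation ratio R = 1/(1 − f) ≈ 1/0.7110 ≈ 1.4065.
Single-dose peak C₀ = D/Vd = 2189/24 ≈ 91.208 mg/L.
Steady-state peak Cmax,ss = C₀·R ≈ 91.208 × 1.4065 ≈ 128.284 mg/L.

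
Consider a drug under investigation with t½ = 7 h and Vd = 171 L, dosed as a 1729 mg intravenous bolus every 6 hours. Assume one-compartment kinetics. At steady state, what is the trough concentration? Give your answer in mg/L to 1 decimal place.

12.5 mg/L

k = ln2/t½ = ln2/7 ≈ 0.099021 h⁻¹; fraction remaining f = e^(−kτ) = e^(−0.099021×6) ≈ 0.5520.
Accumulation ratio R = 1/(1 − f) ≈ 1/0.4480 ≈ 2.2321.
Each bolus raises the concentration by D/Vd = 1729/171 ≈ 10.111 mg/L.
Steady-state peak Cmax,ss = C₀·R ≈ 10.111 × 2.2321 ≈ 22.569 mg/L.
Steady-state trough Cmin,ss = Cmax,ss·f ≈ 22.569 × 0.5520 ≈ 12.458 mg/L.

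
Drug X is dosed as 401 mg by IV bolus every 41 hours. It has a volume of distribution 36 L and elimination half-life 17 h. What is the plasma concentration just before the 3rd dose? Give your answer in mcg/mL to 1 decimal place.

f = (1/2)^(τ/t½) = (1/2)^(41/17) ≈ 0.1879.
C₀ = D/Vd = 401/36 ≈ 11.139 mcg/mL.
Before the 3rd dose, 2 doses have been given. Superposition: Cmin = C₀·(f + f²).
≈ 11.139 × (0.1879 + 0.0353) ≈ 11.139 × 0.2232 ≈ 2.486 mcg/mL.

2.5 mcg/mL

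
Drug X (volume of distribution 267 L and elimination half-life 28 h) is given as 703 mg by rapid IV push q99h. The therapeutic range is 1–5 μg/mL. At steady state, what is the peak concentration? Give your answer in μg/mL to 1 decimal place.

2.9 μg/mL

k = ln2/t½ = ln2/28 ≈ 0.024755 h⁻¹; fraction remaining f = e^(−kτ) = e^(−0.024755×99) ≈ 0.0862.
At steady state, accumulation factor R = 1/(1 − e^(−kτ)) ≈ 1.0943.
Single-dose peak C₀ = D/Vd = 703/267 ≈ 2.633 μg/mL.
Steady-state peak Cmax,ss = C₀·R ≈ 2.633 × 1.0943 ≈ 2.881 μg/mL.
Peak 2.9 μg/mL vs MTC 5 μg/mL: below toxic threshold.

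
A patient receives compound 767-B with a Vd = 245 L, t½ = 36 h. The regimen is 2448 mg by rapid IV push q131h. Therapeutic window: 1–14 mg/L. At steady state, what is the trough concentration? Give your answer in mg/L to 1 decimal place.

0.9 mg/L

Over one 131-h interval, 131/36 ≈ 3.6389 half-lives elapse, leaving f ≈ 0.0803 of each dose.
Each bolus raises the concentration by D/Vd = 2448/245 ≈ 9.992 mg/L.
Steady-state trough Cmin,ss = C₀·f/(1−f) ≈ 9.992 × 0.0803/0.9197 ≈ 0.872 mg/L.
Trough 0.9 mg/L vs MEC 1 mg/L: subtherapeutic.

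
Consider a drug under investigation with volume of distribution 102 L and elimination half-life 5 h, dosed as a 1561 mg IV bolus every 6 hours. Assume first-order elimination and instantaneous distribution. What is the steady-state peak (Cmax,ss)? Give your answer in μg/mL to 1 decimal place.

k = ln2/t½ = ln2/5 ≈ 0.138629 h⁻¹; fraction remaining f = e^(−kτ) = e^(−0.138629×6) ≈ 0.4353.
Accumulation ratio R = 1/(1 − f) ≈ 1/0.5647 ≈ 1.7709.
Single-dose peak C₀ = D/Vd = 1561/102 ≈ 15.304 μg/mL.
Steady-state peak Cmax,ss = C₀·R ≈ 15.304 × 1.7709 ≈ 27.102 μg/mL.

27.1 μg/mL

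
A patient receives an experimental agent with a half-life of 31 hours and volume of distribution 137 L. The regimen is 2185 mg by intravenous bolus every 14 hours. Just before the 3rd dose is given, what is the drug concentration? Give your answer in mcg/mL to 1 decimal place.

20.2 mcg/mL

f = (1/2)^(τ/t½) = (1/2)^(14/31) ≈ 0.7312.
C₀ = D/Vd = 2185/137 ≈ 15.949 mcg/mL.
Before the 3rd dose, 2 doses have been given. Superposition: Cmin = C₀·(f + f²).
≈ 15.949 × (0.7312 + 0.5347) ≈ 15.949 × 1.2659 ≈ 20.190 mcg/mL.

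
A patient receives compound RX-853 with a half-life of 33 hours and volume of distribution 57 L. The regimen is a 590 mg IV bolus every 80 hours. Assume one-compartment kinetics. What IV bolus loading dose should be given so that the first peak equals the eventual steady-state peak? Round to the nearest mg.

f = (1/2)^(80/33) ≈ 0.186307; accumulation ratio R = 1/(1−f) ≈ 1.22896.
Loading dose to hit Cmax,ss on first dose: D_load = D_maint·R ≈ 590 × 1.22896 ≈ 725.09 mg.

725 mg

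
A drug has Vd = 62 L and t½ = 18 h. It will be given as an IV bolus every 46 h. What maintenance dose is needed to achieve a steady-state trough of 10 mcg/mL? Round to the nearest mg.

τ/t½ = 46/18 ≈ 2.5556, so f = (1/2)^(46/18) ≈ 0.170099.
Cmin,ss = (D/Vd)·f/(1−f), so D = Cmin,ss·Vd·(1−f)/f.
D = 10 × 62 × (1−f)/f ≈ 10 × 62 × 4.87893 ≈ 3024.94 mg.

3025 mg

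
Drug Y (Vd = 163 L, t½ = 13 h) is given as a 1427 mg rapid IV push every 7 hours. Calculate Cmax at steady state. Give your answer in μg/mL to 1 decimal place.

28.1 μg/mL

Over one 7-h interval, 7/13 ≈ 0.53846 half-lives elapse, leaving f ≈ 0.6885 of each dose.
Accumulation ratio R = 1/(1 − f) ≈ 1/0.3115 ≈ 3.2103.
Single-dose peak C₀ = D/Vd = 1427/163 ≈ 8.755 μg/mL.
Cmax,ss = C₀/(1 − f) ≈ 8.755/0.3115 ≈ 28.106 μg/mL.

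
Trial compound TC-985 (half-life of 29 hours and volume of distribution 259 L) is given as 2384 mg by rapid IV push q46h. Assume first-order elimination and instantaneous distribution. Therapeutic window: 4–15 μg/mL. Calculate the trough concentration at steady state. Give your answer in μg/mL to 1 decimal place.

4.6 μg/mL

k = ln2/t½ = ln2/29 ≈ 0.023902 h⁻¹; fraction remaining f = e^(−kτ) = e^(−0.023902×46) ≈ 0.3330.
At steady state, accumulation factor R = 1/(1 − e^(−kτ)) ≈ 1.4993.
Single-dose peak C₀ = D/Vd = 2384/259 ≈ 9.205 μg/mL.
Cmax,ss = C₀/(1 − f) ≈ 9.205/0.6670 ≈ 13.801 μg/mL.
Steady-state trough Cmin,ss = Cmax,ss·f ≈ 13.801 × 0.3330 ≈ 4.596 μg/mL.
Trough 4.6 μg/mL vs MEC 4 μg/mL: adequate.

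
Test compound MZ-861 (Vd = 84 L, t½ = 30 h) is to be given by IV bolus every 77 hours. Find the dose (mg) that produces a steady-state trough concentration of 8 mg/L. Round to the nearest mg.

3309 mg

τ/t½ = 77/30 ≈ 2.5667, so f = (1/2)^(77/30) ≈ 0.168794.
Cmin,ss = (D/Vd)·f/(1−f), so D = Cmin,ss·Vd·(1−f)/f.
D = 8 × 84 × (1−f)/f ≈ 8 × 84 × 4.92438 ≈ 3309.18 mg.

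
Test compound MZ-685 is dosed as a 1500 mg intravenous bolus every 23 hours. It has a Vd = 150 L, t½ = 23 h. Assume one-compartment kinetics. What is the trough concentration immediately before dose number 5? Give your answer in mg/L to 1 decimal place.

f = (1/2)^(τ/t½) = (1/2)^(23/23) ≈ 0.5000.
C₀ = D/Vd = 1500/150 ≈ 10.000 mg/L.
Before the 5th dose, 4 doses have been given. Superposition: Cmin = C₀·(f + f² + … + f^4).
≈ 10.000 × (0.5000 + 0.2500 + 0.1250 + 0.0625) ≈ 10.000 × 0.9375 ≈ 9.375 mg/L.

9.4 mg/L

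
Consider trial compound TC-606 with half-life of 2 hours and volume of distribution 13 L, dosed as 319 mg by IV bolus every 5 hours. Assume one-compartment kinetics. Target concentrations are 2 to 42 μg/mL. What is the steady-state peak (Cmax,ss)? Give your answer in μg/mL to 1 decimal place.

k = ln2/t½ = ln2/2 ≈ 0.346574 h⁻¹; fraction remaining f = e^(−kτ) = e^(−0.346574×5) ≈ 0.1768.
At steady state, accumulation factor R = 1/(1 − e^(−kτ)) ≈ 1.2148.
Single-dose peak C₀ = D/Vd = 319/13 ≈ 24.538 μg/mL.
Cmax,ss = C₀/(1 − f) ≈ 24.538/0.8232 ≈ 29.808 μg/mL.
Peak 29.8 μg/mL vs MTC 42 μg/mL: below toxic threshold.

29.8 μg/mL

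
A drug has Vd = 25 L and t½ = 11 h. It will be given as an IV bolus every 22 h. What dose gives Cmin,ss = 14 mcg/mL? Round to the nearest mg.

τ/t½ = 22/11 ≈ 2, so f = (1/2)^(22/11) ≈ 0.250000.
Cmin,ss = (D/Vd)·f/(1−f), so D = Cmin,ss·Vd·(1−f)/f.
D = 14 × 25 × (1−f)/f ≈ 14 × 25 × 3.00000 ≈ 1050.00 mg.

1050 mg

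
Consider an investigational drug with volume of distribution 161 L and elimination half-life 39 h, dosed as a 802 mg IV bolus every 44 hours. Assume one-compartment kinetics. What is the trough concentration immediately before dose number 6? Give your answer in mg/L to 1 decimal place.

4.1 mg/L

f = (1/2)^(τ/t½) = (1/2)^(44/39) ≈ 0.4575.
C₀ = D/Vd = 802/161 ≈ 4.981 mg/L.
Before the 6th dose, 5 doses have been given. Superposition: Cmin = C₀·(f + f² + … + f^5).
≈ 4.981 × (0.4575 + 0.2093 + 0.0958 + 0.0438 + 0.0200) ≈ 4.981 × 0.8264 ≈ 4.116 mg/L.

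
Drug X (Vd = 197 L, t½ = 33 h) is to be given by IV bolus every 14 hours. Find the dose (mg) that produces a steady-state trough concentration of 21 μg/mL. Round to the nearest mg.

1414 mg

τ/t½ = 14/33 ≈ 0.42424, so f = (1/2)^(14/33) ≈ 0.745230.
Cmin,ss = (D/Vd)·f/(1−f), so D = Cmin,ss·Vd·(1−f)/f.
D = 21 × 197 × (1−f)/f ≈ 21 × 197 × 0.34187 ≈ 1414.32 mg.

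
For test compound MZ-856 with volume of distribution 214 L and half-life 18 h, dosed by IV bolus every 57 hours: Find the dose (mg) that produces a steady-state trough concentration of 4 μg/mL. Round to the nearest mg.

6831 mg

τ/t½ = 57/18 ≈ 3.1667, so f = (1/2)^(57/18) ≈ 0.111362.
Cmin,ss = (D/Vd)·f/(1−f), so D = Cmin,ss·Vd·(1−f)/f.
D = 4 × 214 × (1−f)/f ≈ 4 × 214 × 7.97972 ≈ 6830.64 mg.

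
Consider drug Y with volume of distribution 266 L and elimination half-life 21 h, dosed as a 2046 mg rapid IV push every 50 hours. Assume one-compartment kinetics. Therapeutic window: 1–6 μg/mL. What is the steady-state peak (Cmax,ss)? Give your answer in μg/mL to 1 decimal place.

9.5 μg/mL

k = ln2/t½ = ln2/21 ≈ 0.033007 h⁻¹; fraction remaining f = e^(−kτ) = e^(−0.033007×50) ≈ 0.1920.
Accumulation ratio R = 1/(1 − f) ≈ 1/0.8080 ≈ 1.2376.
Single-dose peak C₀ = D/Vd = 2046/266 ≈ 7.692 μg/mL.
Steady-state peak Cmax,ss = C₀·R ≈ 7.692 × 1.2376 ≈ 9.520 μg/mL.
Peak 9.5 μg/mL vs MTC 6 μg/mL: exceeds toxic threshold.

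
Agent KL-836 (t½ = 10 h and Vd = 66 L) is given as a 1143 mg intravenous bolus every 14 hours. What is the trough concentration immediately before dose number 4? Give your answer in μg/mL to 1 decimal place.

10.0 μg/mL

f = (1/2)^(τ/t½) = (1/2)^(14/10) ≈ 0.3789.
C₀ = D/Vd = 1143/66 ≈ 17.318 μg/mL.
Before the 4th dose, 3 doses have been given. Superposition: Cmin = C₀·(f + f² + … + f^3).
≈ 17.318 × (0.3789 + 0.1436 + 0.0544) ≈ 17.318 × 0.5769 ≈ 9.991 μg/mL.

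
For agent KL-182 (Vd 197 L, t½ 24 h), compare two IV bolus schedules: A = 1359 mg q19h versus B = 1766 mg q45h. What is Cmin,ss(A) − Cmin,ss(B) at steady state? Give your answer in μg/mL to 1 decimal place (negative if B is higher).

6.1 μg/mL

Regimen A: f = (1/2)^(19/24) ≈ 0.5777; Cmin,ss = (1359/197)·f/(1−f) ≈ 9.437 μg/mL.
Regimen B: f = (1/2)^(45/24) ≈ 0.2726; Cmin,ss = (1766/197)·f/(1−f) ≈ 3.360 μg/mL.
Difference ≈ 9.437 − 3.360 ≈ 6.077 μg/mL.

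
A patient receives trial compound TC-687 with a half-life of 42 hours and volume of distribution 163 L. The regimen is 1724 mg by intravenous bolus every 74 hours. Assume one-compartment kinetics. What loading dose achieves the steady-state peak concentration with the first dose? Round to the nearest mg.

f = (1/2)^(74/42) ≈ 0.294859; accumulation ratio R = 1/(1−f) ≈ 1.41816.
Loading dose to hit Cmax,ss on first dose: D_load = D_maint·R ≈ 1724 × 1.41816 ≈ 2444.91 mg.

2445 mg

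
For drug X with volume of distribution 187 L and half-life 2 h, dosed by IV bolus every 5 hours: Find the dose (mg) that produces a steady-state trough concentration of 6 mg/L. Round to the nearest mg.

5225 mg

τ/t½ = 5/2 ≈ 2.5, so f = (1/2)^(5/2) ≈ 0.176777.
Cmin,ss = (D/Vd)·f/(1−f), so D = Cmin,ss·Vd·(1−f)/f.
D = 6 × 187 × (1−f)/f ≈ 6 × 187 × 4.65684 ≈ 5224.97 mg.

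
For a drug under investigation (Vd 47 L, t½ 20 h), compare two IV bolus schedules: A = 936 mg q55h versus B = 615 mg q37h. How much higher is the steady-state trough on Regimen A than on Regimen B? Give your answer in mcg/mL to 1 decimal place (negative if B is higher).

Regimen A: f = (1/2)^(55/20) ≈ 0.1487; Cmin,ss = (936/47)·f/(1−f) ≈ 3.479 mcg/mL.
Regimen B: f = (1/2)^(37/20) ≈ 0.2774; Cmin,ss = (615/47)·f/(1−f) ≈ 5.023 mcg/mL.
Difference ≈ 3.479 − 5.023 ≈ -1.544 mcg/mL.

-1.5 mcg/mL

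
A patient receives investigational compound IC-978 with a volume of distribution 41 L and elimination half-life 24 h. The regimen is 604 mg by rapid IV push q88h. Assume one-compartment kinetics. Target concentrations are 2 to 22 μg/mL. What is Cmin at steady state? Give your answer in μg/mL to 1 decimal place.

1.3 μg/mL

k = ln2/t½ = ln2/24 ≈ 0.028881 h⁻¹; fraction remaining f = e^(−kτ) = e^(−0.028881×88) ≈ 0.0787.
Accumulation ratio R = 1/(1 − f) ≈ 1/0.9213 ≈ 1.0854.
Single-dose peak C₀ = D/Vd = 604/41 ≈ 14.732 μg/mL.
Steady-state peak Cmax,ss = C₀·R ≈ 14.732 × 1.0854 ≈ 15.990 μg/mL.
Steady-state trough Cmin,ss = Cmax,ss·f ≈ 15.990 × 0.0787 ≈ 1.258 μg/mL.
Trough 1.3 μg/mL vs MEC 2 μg/mL: subtherapeutic.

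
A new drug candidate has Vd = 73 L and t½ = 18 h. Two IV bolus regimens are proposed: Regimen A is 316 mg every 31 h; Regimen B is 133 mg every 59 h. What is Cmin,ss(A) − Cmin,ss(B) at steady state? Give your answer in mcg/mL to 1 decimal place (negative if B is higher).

Regimen A: f = (1/2)^(31/18) ≈ 0.3031; Cmin,ss = (316/73)·f/(1−f) ≈ 1.883 mcg/mL.
Regimen B: f = (1/2)^(59/18) ≈ 0.1031; Cmin,ss = (133/73)·f/(1−f) ≈ 0.209 mcg/mL.
Difference ≈ 1.883 − 0.209 ≈ 1.674 mcg/mL.

1.7 mcg/mL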